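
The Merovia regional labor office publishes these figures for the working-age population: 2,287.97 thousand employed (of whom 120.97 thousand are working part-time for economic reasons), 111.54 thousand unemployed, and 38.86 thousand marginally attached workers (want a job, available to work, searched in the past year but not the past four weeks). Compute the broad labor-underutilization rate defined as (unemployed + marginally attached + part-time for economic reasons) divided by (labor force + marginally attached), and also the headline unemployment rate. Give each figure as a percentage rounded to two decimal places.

Broad underutilization rate ≈ 11.13%; headline unemployment rate ≈ 4.65%.

Labor force = 2,287.97 + 111.54 = 2,399.51 thousand.
Numerator = 111.54 + 38.86 + 120.97 = 271.37 thousand.
Denominator = 2,399.51 + 38.86 = 2,438.37 thousand.
Broad rate = 271.37 / 2,438.37 = 11.13%.
Headline unemployment rate = 111.54 / 2,399.51 = 4.65%.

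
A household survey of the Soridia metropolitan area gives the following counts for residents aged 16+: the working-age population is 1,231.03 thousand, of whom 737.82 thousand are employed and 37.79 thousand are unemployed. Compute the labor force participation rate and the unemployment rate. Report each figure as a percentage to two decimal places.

Labor force participation rate ≈ 63.00%; unemployment rate ≈ 4.87%.

Labor force = employed + unemployed = 737.82 + 37.79 = 775.61 thousand.
Unemployment rate = 37.79 / 775.61 = 4.87%.
Labor force participation rate = 775.61 / 1,231.03 = 63.00%.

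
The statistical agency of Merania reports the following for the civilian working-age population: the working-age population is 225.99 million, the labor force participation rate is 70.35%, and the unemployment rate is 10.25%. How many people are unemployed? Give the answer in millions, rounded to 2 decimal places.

About 16.30 million are unemployed.

Labor force = 0.7035 × 225.99 = 158.98 million.
Unemployed = 0.1025 × 158.98 ≈ 16.30 million.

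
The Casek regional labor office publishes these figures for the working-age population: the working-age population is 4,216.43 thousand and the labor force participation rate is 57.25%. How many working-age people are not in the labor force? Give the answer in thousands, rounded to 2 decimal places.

About 1,802.52 thousand are not in the labor force.

Share not in the labor force = 1 − 0.5725 = 0.4275.
Not in labor force = 0.4275 × 4,216.43 ≈ 1,802.52 thousand.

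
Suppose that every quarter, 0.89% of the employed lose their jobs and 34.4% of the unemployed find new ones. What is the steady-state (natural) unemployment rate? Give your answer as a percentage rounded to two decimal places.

Steady-state unemployment rate ≈ 2.52%.

At steady state the flows balance: s·E = f·U, so U/(E+U) = s/(s+f).
u* = 0.89 / (0.89 + 34.4) = 0.89 / 35.29 = 2.52%.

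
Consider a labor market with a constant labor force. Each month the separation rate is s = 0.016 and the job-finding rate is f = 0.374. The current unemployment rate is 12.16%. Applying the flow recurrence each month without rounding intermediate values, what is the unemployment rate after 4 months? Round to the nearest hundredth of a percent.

Unemployment rate after four months ≈ 5.22%.

With a fixed labor force, u_{t+1} = u_t + s·(1−u_t) − f·u_t = u_t·(1−s−f) + s.
Here 1−s−f = 0.610 and s = 0.016.
u_1 = 0.121600 × 0.610 + 0.016 = 0.090176.
u_2 = 0.090176 × 0.610 + 0.016 = 0.071007.
u_3 = 0.071007 × 0.610 + 0.016 = 0.059314.
u_4 = 0.059314 × 0.610 + 0.016 = 0.052182.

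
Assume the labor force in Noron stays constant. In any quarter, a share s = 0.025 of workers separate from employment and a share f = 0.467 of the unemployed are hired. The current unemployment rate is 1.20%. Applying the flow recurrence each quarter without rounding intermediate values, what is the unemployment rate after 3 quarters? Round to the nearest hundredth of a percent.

Unemployment rate after three quarters ≈ 4.57%.

With a fixed labor force, u_{t+1} = u_t + s·(1−u_t) − f·u_t = u_t·(1−s−f) + s.
Here 1−s−f = 0.508 and s = 0.025.
u_1 = 0.012000 × 0.508 + 0.025 = 0.031096.
u_2 = 0.031096 × 0.508 + 0.025 = 0.040797.
u_3 = 0.040797 × 0.508 + 0.025 = 0.045725.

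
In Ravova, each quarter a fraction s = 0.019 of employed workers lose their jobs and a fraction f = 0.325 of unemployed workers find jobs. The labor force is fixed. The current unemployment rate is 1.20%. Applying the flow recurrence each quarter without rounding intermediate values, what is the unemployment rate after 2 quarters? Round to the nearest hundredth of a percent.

With a fixed labor force, u_{t+1} = u_t + s·(1−u_t) − f·u_t = u_t·(1−s−f) + s.
Here 1−s−f = 0.656 and s = 0.019.
u_1 = 0.012000 × 0.656 + 0.019 = 0.026872.
u_2 = 0.026872 × 0.656 + 0.019 = 0.036628.

Unemployment rate after two quarters ≈ 3.66%.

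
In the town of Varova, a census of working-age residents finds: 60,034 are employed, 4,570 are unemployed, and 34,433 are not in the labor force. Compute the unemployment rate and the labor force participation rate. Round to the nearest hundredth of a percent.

Unemployment rate ≈ 7.07%; labor force participation rate ≈ 65.23%.

Labor force = employed + unemployed = 60,034 + 4,570 = 64,604.
Working-age population = 64,604 + 34,433 = 99,037.
Unemployment rate = 4,570 / 64,604 = 7.07%.
Labor force participation rate = 64,604 / 99,037 = 65.23%.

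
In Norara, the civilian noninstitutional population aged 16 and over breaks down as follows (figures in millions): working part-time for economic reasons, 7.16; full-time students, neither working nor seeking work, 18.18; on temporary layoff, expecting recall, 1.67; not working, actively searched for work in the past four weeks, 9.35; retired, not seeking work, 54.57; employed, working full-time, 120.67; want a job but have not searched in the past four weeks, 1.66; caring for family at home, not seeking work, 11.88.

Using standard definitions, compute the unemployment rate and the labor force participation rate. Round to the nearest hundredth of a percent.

Unemployment rate ≈ 7.94%; labor force participation rate ≈ 61.67%.

Employed = 7.16 + 120.67 = 127.83 million (anyone who worked, including part-time for economic reasons, counts as employed).
Unemployed = 1.67 + 9.35 = 11.02 million (jobless and actively searching, or on temporary layoff).
Labor force = 127.83 + 11.02 = 138.85 million.
Not in labor force = 18.18 + 54.57 + 1.66 + 11.88 = 86.29 million (those not working and not actively searching are outside the labor force — including those who want a job but have given up searching).
Civilian working-age population = 138.85 + 86.29 = 225.14 million.
Unemployment rate = 11.02 / 138.85 = 7.94%.
Labor force participation rate = 138.85 / 225.14 = 61.67%.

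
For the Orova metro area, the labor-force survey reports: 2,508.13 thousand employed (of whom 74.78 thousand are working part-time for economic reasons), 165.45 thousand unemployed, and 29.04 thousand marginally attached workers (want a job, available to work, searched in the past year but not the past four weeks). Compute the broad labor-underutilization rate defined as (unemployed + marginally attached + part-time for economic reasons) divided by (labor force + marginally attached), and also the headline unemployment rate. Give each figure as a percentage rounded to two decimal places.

Labor force = 2,508.13 + 165.45 = 2,673.58 thousand.
Numerator = 165.45 + 29.04 + 74.78 = 269.27 thousand.
Denominator = 2,673.58 + 29.04 = 2,702.62 thousand.
Broad rate = 269.27 / 2,702.62 = 9.96%.
Headline unemployment rate = 165.45 / 2,673.58 = 6.19%.

Broad underutilization rate ≈ 9.96%; headline unemployment rate ≈ 6.19%.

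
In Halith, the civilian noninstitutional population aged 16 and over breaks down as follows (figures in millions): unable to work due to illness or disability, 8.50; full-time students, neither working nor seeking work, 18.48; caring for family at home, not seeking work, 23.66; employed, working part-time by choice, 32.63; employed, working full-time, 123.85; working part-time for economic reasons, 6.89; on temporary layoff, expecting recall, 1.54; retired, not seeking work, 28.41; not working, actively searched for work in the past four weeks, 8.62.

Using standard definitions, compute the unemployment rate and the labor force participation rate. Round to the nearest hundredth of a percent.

Employed = 32.63 + 123.85 + 6.89 = 163.37 million (anyone who worked, including part-time for economic reasons, counts as employed).
Unemployed = 1.54 + 8.62 = 10.16 million (jobless and actively searching, or on temporary layoff).
Labor force = 163.37 + 10.16 = 173.53 million.
Not in labor force = 8.50 + 18.48 + 23.66 + 28.41 = 79.05 million (those not working and not actively searching are outside the labor force).
Civilian working-age population = 173.53 + 79.05 = 252.58 million.
Unemployment rate = 10.16 / 173.53 = 5.85%.
Labor force participation rate = 173.53 / 252.58 = 68.70%.

Unemployment rate ≈ 5.85%; labor force participation rate ≈ 68.70%.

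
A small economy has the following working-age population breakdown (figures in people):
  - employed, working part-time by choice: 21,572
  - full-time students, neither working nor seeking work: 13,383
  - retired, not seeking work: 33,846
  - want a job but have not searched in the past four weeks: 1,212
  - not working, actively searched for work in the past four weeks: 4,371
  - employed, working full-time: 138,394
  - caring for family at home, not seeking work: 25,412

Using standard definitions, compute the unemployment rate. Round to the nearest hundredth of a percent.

Employed = 21,572 + 138,394 = 159,966.
Unemployed = 4,371.
Labor force = 159,966 + 4,371 = 164,337.
Unemployment rate = 4,371 / 164,337 = 2.66%.

Unemployment rate ≈ 2.66%.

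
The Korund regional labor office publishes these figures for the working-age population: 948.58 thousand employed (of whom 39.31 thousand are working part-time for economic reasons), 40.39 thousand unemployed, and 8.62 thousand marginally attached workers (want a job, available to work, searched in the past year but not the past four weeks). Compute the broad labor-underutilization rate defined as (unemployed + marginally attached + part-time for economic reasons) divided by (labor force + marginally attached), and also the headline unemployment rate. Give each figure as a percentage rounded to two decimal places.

Broad underutilization rate ≈ 8.85%; headline unemployment rate ≈ 4.08%.

Labor force = 948.58 + 40.39 = 988.97 thousand.
Numerator = 40.39 + 8.62 + 39.31 = 88.32 thousand.
Denominator = 988.97 + 8.62 = 997.59 thousand.
Broad rate = 88.32 / 997.59 = 8.85%.
Headline unemployment rate = 40.39 / 988.97 = 4.08%.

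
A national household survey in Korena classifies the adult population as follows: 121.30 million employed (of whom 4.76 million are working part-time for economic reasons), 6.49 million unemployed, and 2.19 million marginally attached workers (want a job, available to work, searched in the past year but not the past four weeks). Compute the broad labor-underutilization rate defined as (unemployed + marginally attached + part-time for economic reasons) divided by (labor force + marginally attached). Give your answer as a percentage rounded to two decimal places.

Broad underutilization rate ≈ 10.34%.

Labor force = 121.30 + 6.49 = 127.79 million.
Numerator = 6.49 + 2.19 + 4.76 = 13.44 million.
Denominator = 127.79 + 2.19 = 129.98 million.
Broad rate = 13.44 / 129.98 = 10.34%.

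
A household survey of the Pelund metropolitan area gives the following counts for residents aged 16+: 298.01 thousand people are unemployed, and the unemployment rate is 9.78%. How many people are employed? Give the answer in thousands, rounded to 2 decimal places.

About 2,749.13 thousand are employed.

Labor force = U / u = 298.01 / 0.0978 ≈ 3,047.14 thousand.
Employed = labor force − unemployed = 3,047.14 − 298.01 = 2,749.13 thousand.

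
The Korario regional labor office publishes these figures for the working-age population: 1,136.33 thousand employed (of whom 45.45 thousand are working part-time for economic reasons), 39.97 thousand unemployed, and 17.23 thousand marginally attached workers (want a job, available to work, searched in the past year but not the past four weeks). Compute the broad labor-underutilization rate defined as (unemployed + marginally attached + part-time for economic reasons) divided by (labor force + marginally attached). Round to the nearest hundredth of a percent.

Broad underutilization rate ≈ 8.60%.

Labor force = 1,136.33 + 39.97 = 1,176.30 thousand.
Numerator = 39.97 + 17.23 + 45.45 = 102.65 thousand.
Denominator = 1,176.30 + 17.23 = 1,193.53 thousand.
Broad rate = 102.65 / 1,193.53 = 8.60%.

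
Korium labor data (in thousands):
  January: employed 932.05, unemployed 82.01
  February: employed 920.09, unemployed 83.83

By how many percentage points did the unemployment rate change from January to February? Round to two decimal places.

January: labor force = 932.05 + 82.01 = 1,014.06; u = 82.01/1,014.06 = 8.09%.
February: labor force = 920.09 + 83.83 = 1,003.92; u = 83.83/1,003.92 = 8.35%.
Change = 8.35% − 8.09% = +0.26 pp.

The unemployment rate changed by +0.26 percentage points.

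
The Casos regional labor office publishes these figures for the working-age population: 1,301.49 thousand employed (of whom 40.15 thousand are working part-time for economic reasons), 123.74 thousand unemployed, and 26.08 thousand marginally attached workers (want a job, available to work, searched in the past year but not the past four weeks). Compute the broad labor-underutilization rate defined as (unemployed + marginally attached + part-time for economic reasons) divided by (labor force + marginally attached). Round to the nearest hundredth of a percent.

Broad underutilization rate ≈ 13.09%.

Labor force = 1,301.49 + 123.74 = 1,425.23 thousand.
Numerator = 123.74 + 26.08 + 40.15 = 189.97 thousand.
Denominator = 1,425.23 + 26.08 = 1,451.31 thousand.
Broad rate = 189.97 / 1,451.31 = 13.09%.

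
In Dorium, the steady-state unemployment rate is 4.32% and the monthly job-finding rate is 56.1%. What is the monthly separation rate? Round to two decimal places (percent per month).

Separation rate ≈ 2.53% per month.

From u* = s/(s+f): s = u·f/(1−u).
s = 0.0432 × 56.1 / (1 − 0.0432) = 2.4235 / 0.9568 ≈ 2.53% per month.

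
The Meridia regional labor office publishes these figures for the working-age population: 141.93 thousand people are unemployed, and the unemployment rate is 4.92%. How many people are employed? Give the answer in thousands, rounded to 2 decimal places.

Labor force = U / u = 141.93 / 0.0492 ≈ 2,884.76 thousand.
Employed = labor force − unemployed = 2,884.76 − 141.93 = 2,742.83 thousand.

About 2,742.83 thousand are employed.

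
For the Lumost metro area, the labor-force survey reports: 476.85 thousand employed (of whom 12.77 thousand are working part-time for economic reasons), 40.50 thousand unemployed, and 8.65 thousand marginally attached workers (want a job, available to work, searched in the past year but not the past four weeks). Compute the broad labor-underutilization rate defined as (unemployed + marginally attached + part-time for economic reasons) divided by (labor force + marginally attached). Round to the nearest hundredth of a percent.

Labor force = 476.85 + 40.50 = 517.35 thousand.
Numerator = 40.50 + 8.65 + 12.77 = 61.92 thousand.
Denominator = 517.35 + 8.65 = 526.00 thousand.
Broad rate = 61.92 / 526.00 = 11.77%.

Broad underutilization rate ≈ 11.77%.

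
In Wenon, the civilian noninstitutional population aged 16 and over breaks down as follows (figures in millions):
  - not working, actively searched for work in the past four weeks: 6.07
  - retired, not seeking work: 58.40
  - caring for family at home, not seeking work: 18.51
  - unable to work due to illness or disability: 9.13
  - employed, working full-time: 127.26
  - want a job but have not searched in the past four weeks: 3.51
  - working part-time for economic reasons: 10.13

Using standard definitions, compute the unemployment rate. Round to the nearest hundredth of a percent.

Unemployment rate ≈ 4.23%.

Employed = 127.26 + 10.13 = 137.39 million (anyone who worked, including part-time for economic reasons, counts as employed).
Unemployed = 6.07 million.
Labor force = 137.39 + 6.07 = 143.46 million.
Unemployment rate = 6.07 / 143.46 = 4.23%.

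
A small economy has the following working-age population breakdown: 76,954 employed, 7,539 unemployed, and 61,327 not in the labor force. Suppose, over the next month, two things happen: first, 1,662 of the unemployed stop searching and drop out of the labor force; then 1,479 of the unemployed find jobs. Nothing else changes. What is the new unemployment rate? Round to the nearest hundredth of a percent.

New unemployment rate ≈ 5.31%.

Initially, labor force = 76,954 + 7,539 = 84,493, so u = 7,539/84,493 = 8.92%.
After the first change, unemployed and labor force both fall by 1,662 → E = 76,954, U = 5,877, labor force = 82,831.
After the second change, unemployed falls and employed rises by 1,479; labor force unchanged → E = 78,433, U = 4,398, labor force = 82,831.
New unemployment rate = 4,398 / 82,831 = 5.31%.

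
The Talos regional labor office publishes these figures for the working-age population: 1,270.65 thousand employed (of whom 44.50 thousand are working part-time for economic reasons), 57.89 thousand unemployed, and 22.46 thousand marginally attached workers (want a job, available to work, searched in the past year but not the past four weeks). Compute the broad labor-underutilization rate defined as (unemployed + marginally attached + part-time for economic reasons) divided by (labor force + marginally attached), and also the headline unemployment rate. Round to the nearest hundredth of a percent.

Broad underutilization rate ≈ 9.24%; headline unemployment rate ≈ 4.36%.

Labor force = 1,270.65 + 57.89 = 1,328.54 thousand.
Numerator = 57.89 + 22.46 + 44.50 = 124.85 thousand.
Denominator = 1,328.54 + 22.46 = 1,351.00 thousand.
Broad rate = 124.85 / 1,351.00 = 9.24%.
Headline unemployment rate = 57.89 / 1,328.54 = 4.36%.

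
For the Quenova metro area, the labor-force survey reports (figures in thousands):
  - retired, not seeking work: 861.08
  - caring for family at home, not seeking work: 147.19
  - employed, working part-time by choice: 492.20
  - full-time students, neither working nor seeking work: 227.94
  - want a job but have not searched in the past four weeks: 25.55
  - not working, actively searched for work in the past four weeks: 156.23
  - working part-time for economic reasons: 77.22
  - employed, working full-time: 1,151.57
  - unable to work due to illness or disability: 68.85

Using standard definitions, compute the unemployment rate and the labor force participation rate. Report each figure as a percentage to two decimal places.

Employed = 492.20 + 77.22 + 1,151.57 = 1,720.99 thousand (anyone who worked, including part-time for economic reasons, counts as employed).
Unemployed = 156.23 thousand.
Labor force = 1,720.99 + 156.23 = 1,877.22 thousand.
Not in labor force = 861.08 + 147.19 + 227.94 + 25.55 + 68.85 = 1,330.61 thousand (those not working and not actively searching are outside the labor force — including those who want a job but have given up searching).
Civilian working-age population = 1,877.22 + 1,330.61 = 3,207.83 thousand.
Unemployment rate = 156.23 / 1,877.22 = 8.32%.
Labor force participation rate = 1,877.22 / 3,207.83 = 58.52%.

Unemployment rate ≈ 8.32%; labor force participation rate ≈ 58.52%.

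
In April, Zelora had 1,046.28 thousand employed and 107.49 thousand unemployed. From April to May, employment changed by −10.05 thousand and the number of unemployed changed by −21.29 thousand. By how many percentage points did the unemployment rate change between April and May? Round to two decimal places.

April: labor force = 1,046.28 + 107.49 = 1,153.77; u = 107.49/1,153.77 = 9.32%.
May: labor force = 1,036.23 + 86.20 = 1,122.43; u = 86.20/1,122.43 = 7.68%.
Change = 7.68% − 9.32% = −1.64 pp.

The unemployment rate changed by −1.64 percentage points.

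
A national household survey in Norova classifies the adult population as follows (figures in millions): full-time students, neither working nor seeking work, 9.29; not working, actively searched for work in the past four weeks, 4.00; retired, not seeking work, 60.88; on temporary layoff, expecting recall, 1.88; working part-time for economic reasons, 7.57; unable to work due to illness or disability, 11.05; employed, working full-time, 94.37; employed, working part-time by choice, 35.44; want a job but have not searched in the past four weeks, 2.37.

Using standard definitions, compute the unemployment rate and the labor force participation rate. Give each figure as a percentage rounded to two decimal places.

Unemployment rate ≈ 4.10%; labor force participation rate ≈ 63.15%.

Employed = 7.57 + 94.37 + 35.44 = 137.38 million (anyone who worked, including part-time for economic reasons, counts as employed).
Unemployed = 4.00 + 1.88 = 5.88 million (jobless and actively searching, or on temporary layoff).
Labor force = 137.38 + 5.88 = 143.26 million.
Not in labor force = 9.29 + 60.88 + 11.05 + 2.37 = 83.59 million (those not working and not actively searching are outside the labor force — including those who want a job but have given up searching).
Civilian working-age population = 143.26 + 83.59 = 226.85 million.
Unemployment rate = 5.88 / 143.26 = 4.10%.
Labor force participation rate = 143.26 / 226.85 = 63.15%.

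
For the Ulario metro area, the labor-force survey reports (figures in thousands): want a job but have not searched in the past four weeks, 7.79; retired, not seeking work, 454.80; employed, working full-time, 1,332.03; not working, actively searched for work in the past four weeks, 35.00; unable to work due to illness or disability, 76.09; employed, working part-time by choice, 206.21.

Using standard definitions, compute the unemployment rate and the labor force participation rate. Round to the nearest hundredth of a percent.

Unemployment rate ≈ 2.22%; labor force participation rate ≈ 74.49%.

Employed = 1,332.03 + 206.21 = 1,538.24 thousand.
Unemployed = 35.00 thousand.
Labor force = 1,538.24 + 35.00 = 1,573.24 thousand.
Not in labor force = 7.79 + 454.80 + 76.09 = 538.68 thousand (those not working and not actively searching are outside the labor force — including those who want a job but have given up searching).
Civilian working-age population = 1,573.24 + 538.68 = 2,111.92 thousand.
Unemployment rate = 35.00 / 1,573.24 = 2.22%.
Labor force participation rate = 1,573.24 / 2,111.92 = 74.49%.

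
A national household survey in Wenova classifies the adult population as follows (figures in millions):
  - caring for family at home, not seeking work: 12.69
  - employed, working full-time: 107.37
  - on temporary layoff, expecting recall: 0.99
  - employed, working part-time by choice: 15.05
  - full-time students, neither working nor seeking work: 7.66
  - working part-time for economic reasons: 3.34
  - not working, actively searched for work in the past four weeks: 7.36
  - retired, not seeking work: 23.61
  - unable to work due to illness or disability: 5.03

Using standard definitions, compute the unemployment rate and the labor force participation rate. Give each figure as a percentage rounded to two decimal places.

Employed = 107.37 + 15.05 + 3.34 = 125.76 million (anyone who worked, including part-time for economic reasons, counts as employed).
Unemployed = 0.99 + 7.36 = 8.35 million (jobless and actively searching, or on temporary layoff).
Labor force = 125.76 + 8.35 = 134.11 million.
Not in labor force = 12.69 + 7.66 + 23.61 + 5.03 = 48.99 million (those not working and not actively searching are outside the labor force).
Civilian working-age population = 134.11 + 48.99 = 183.10 million.
Unemployment rate = 8.35 / 134.11 = 6.23%.
Labor force participation rate = 134.11 / 183.10 = 73.24%.

Unemployment rate ≈ 6.23%; labor force participation rate ≈ 73.24%.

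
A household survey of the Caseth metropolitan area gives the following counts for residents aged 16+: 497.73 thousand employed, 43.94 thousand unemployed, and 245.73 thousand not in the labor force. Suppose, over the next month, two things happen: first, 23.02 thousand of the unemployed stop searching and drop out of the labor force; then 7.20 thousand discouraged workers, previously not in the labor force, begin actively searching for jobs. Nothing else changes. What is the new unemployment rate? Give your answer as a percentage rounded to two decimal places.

New unemployment rate ≈ 5.35%.

Initially, labor force = 497.73 + 43.94 = 541.67 thousand, so u = 43.94/541.67 = 8.11%.
After the first change, unemployed and labor force both fall by 23.02 → E = 497.73, U = 20.92, labor force = 518.65 thousand.
After the second change, unemployed and labor force both rise by 7.20 → E = 497.73, U = 28.12, labor force = 525.85 thousand.
New unemployment rate = 28.12 / 525.85 = 5.35%.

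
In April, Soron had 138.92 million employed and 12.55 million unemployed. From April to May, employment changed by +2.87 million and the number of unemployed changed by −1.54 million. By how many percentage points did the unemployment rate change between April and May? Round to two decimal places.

The unemployment rate changed by −1.08 percentage points.

April: labor force = 138.92 + 12.55 = 151.47; u = 12.55/151.47 = 8.29%.
May: labor force = 141.79 + 11.01 = 152.80; u = 11.01/152.80 = 7.21%.
Change = 7.21% − 8.29% = −1.08 pp.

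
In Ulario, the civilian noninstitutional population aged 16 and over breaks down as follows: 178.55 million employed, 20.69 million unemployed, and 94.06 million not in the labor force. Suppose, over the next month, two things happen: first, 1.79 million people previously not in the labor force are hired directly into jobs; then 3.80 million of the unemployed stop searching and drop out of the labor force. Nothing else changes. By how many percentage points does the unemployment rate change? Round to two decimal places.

Initially, labor force = 178.55 + 20.69 = 199.24 million, so u = 20.69/199.24 = 10.38%.
After the first change, employed and labor force both rise by 1.79; unemployed unchanged → E = 180.34, U = 20.69, labor force = 201.03 million.
After the second change, unemployed and labor force both fall by 3.80 → E = 180.34, U = 16.89, labor force = 197.23 million.
New unemployment rate = 16.89 / 197.23 = 8.56%.
Change = 8.56% − 10.38% = −1.82 percentage points.

The unemployment rate changes by −1.82 percentage points.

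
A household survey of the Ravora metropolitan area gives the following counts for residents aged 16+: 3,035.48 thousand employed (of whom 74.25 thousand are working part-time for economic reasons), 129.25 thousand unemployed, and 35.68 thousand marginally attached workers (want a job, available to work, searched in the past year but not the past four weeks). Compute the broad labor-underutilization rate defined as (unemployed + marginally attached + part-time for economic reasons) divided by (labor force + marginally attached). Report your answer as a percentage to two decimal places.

Labor force = 3,035.48 + 129.25 = 3,164.73 thousand.
Numerator = 129.25 + 35.68 + 74.25 = 239.18 thousand.
Denominator = 3,164.73 + 35.68 = 3,200.41 thousand.
Broad rate = 239.18 / 3,200.41 = 7.47%.

Broad underutilization rate ≈ 7.47%.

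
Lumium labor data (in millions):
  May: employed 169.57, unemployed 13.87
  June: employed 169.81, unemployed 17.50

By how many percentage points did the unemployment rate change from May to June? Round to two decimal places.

The unemployment rate changed by +1.78 percentage points.

May: labor force = 169.57 + 13.87 = 183.44; u = 13.87/183.44 = 7.56%.
June: labor force = 169.81 + 17.50 = 187.31; u = 17.50/187.31 = 9.34%.
Change = 9.34% − 7.56% = +1.78 pp.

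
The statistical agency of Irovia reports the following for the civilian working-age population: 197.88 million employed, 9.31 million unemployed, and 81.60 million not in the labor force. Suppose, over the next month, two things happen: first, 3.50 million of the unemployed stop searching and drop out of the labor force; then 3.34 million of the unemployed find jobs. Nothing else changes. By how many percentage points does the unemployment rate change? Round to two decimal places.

The unemployment rate changes by −3.28 percentage points.

Initially, labor force = 197.88 + 9.31 = 207.19 million, so u = 9.31/207.19 = 4.49%.
After the first change, unemployed and labor force both fall by 3.50 → E = 197.88, U = 5.81, labor force = 203.69 million.
After the second change, unemployed falls and employed rises by 3.34; labor force unchanged → E = 201.22, U = 2.47, labor force = 203.69 million.
New unemployment rate = 2.47 / 203.69 = 1.21%.
Change = 1.21% − 4.49% = −3.28 percentage points.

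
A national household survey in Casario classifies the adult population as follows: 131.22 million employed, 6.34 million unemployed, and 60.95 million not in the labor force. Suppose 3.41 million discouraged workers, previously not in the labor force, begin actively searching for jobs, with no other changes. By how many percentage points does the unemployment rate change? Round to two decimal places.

Initially, labor force = 131.22 + 6.34 = 137.56 million, so u = 6.34/137.56 = 4.61%.
After the change, unemployed and labor force both rise by 3.41 → E = 131.22, U = 9.75, labor force = 140.97 million.
New unemployment rate = 9.75 / 140.97 = 6.92%.
Change = 6.92% − 4.61% = +2.31 percentage points.

The unemployment rate changes by +2.31 percentage points.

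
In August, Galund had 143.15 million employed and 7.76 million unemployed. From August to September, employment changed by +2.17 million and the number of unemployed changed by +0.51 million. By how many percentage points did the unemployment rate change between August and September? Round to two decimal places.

August: labor force = 143.15 + 7.76 = 150.91; u = 7.76/150.91 = 5.14%.
September: labor force = 145.32 + 8.27 = 153.59; u = 8.27/153.59 = 5.38%.
Change = 5.38% − 5.14% = +0.24 pp.

The unemployment rate changed by +0.24 percentage points.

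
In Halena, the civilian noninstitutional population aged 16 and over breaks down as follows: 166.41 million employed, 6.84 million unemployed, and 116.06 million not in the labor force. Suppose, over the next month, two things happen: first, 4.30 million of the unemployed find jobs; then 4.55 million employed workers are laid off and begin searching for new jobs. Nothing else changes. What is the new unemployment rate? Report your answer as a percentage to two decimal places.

New unemployment rate ≈ 4.09%.

Initially, labor force = 166.41 + 6.84 = 173.25 million, so u = 6.84/173.25 = 3.95%.
After the first change, unemployed falls and employed rises by 4.30; labor force unchanged → E = 170.71, U = 2.54, labor force = 173.25 million.
After the second change, employed falls and unemployed rises by 4.55; labor force unchanged → E = 166.16, U = 7.09, labor force = 173.25 million.
New unemployment rate = 7.09 / 173.25 = 4.09%.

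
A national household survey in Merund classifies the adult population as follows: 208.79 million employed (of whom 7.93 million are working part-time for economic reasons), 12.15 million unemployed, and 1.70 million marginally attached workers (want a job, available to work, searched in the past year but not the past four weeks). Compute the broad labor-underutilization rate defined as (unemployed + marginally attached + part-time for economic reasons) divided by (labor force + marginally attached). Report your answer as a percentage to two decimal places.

Labor force = 208.79 + 12.15 = 220.94 million.
Numerator = 12.15 + 1.70 + 7.93 = 21.78 million.
Denominator = 220.94 + 1.70 = 222.64 million.
Broad rate = 21.78 / 222.64 = 9.78%.

Broad underutilization rate ≈ 9.78%.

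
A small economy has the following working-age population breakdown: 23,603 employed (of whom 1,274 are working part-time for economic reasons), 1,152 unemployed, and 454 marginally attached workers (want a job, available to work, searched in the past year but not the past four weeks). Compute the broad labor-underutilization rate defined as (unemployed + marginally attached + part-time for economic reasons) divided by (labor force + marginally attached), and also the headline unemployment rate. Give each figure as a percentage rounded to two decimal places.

Broad underutilization rate ≈ 11.42%; headline unemployment rate ≈ 4.65%.

Labor force = 23,603 + 1,152 = 24,755.
Numerator = 1,152 + 454 + 1,274 = 2,880.
Denominator = 24,755 + 454 = 25,209.
Broad rate = 2,880 / 25,209 = 11.42%.
Headline unemployment rate = 1,152 / 24,755 = 4.65%.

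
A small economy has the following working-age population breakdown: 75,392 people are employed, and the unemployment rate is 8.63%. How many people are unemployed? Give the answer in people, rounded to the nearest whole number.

About 7,121 are unemployed.

Let U be the number unemployed. The labor force is E + U, and U/(E+U) = 0.0863.
So U = 0.0863 × 75,392 / (1 − 0.0863) = 6506.33 / 0.9137 ≈ 7,121.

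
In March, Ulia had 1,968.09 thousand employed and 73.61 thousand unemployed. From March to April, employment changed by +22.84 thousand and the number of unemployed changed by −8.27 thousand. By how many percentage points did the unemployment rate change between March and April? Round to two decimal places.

The unemployment rate changed by −0.43 percentage points.

March: labor force = 1,968.09 + 73.61 = 2,041.70; u = 73.61/2,041.70 = 3.61%.
April: labor force = 1,990.93 + 65.34 = 2,056.27; u = 65.34/2,056.27 = 3.18%.
Change = 3.18% − 3.61% = −0.43 pp.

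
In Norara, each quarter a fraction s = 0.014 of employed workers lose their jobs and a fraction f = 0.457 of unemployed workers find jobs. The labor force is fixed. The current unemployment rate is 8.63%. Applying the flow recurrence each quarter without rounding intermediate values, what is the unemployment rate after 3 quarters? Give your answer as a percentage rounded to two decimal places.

Unemployment rate after three quarters ≈ 3.81%.

With a fixed labor force, u_{t+1} = u_t + s·(1−u_t) − f·u_t = u_t·(1−s−f) + s.
Here 1−s−f = 0.529 and s = 0.014.
u_1 = 0.086300 × 0.529 + 0.014 = 0.059653.
u_2 = 0.059653 × 0.529 + 0.014 = 0.045556.
u_3 = 0.045556 × 0.529 + 0.014 = 0.038099.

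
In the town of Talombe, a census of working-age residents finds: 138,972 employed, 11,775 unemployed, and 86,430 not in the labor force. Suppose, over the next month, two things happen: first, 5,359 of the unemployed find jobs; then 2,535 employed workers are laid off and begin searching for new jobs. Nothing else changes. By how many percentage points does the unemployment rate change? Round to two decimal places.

Initially, labor force = 138,972 + 11,775 = 150,747, so u = 11,775/150,747 = 7.81%.
After the first change, unemployed falls and employed rises by 5,359; labor force unchanged → E = 144,331, U = 6,416, labor force = 150,747.
After the second change, employed falls and unemployed rises by 2,535; labor force unchanged → E = 141,796, U = 8,951, labor force = 150,747.
New unemployment rate = 8,951 / 150,747 = 5.94%.
Change = 5.94% − 7.81% = −1.87 percentage points.

The unemployment rate changes by −1.87 percentage points.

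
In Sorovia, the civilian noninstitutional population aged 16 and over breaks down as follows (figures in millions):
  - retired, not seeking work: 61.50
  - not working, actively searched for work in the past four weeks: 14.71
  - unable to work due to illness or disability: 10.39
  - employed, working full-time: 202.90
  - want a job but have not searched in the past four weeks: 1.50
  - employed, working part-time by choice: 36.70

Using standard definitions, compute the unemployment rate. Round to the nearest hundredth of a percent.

Unemployment rate ≈ 5.78%.

Employed = 202.90 + 36.70 = 239.60 million.
Unemployed = 14.71 million.
Labor force = 239.60 + 14.71 = 254.31 million.
Unemployment rate = 14.71 / 254.31 = 5.78%.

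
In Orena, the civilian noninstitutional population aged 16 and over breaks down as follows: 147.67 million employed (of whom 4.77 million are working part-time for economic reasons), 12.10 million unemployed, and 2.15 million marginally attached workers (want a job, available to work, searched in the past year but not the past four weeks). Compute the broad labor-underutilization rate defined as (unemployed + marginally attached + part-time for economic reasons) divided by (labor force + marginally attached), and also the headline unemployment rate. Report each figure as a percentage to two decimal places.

Broad underutilization rate ≈ 11.75%; headline unemployment rate ≈ 7.57%.

Labor force = 147.67 + 12.10 = 159.77 million.
Numerator = 12.10 + 2.15 + 4.77 = 19.02 million.
Denominator = 159.77 + 2.15 = 161.92 million.
Broad rate = 19.02 / 161.92 = 11.75%.
Headline unemployment rate = 12.10 / 159.77 = 7.57%.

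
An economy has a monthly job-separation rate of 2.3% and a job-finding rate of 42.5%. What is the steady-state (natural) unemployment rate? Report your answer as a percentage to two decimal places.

At steady state the flows balance: s·E = f·U, so U/(E+U) = s/(s+f).
u* = 2.3 / (2.3 + 42.5) = 2.3 / 44.80 = 5.13%.

Steady-state unemployment rate ≈ 5.13%.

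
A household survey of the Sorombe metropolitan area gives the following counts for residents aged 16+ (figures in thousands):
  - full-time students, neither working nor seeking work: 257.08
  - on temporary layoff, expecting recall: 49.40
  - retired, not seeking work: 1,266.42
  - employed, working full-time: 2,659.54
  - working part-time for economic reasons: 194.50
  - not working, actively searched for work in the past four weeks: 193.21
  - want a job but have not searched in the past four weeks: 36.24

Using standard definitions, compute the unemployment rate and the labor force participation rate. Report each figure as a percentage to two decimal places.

Unemployment rate ≈ 7.83%; labor force participation rate ≈ 66.50%.

Employed = 2,659.54 + 194.50 = 2,854.04 thousand (anyone who worked, including part-time for economic reasons, counts as employed).
Unemployed = 49.40 + 193.21 = 242.61 thousand (jobless and actively searching, or on temporary layoff).
Labor force = 2,854.04 + 242.61 = 3,096.65 thousand.
Not in labor force = 257.08 + 1,266.42 + 36.24 = 1,559.74 thousand (those not working and not actively searching are outside the labor force — including those who want a job but have given up searching).
Civilian working-age population = 3,096.65 + 1,559.74 = 4,656.39 thousand.
Unemployment rate = 242.61 / 3,096.65 = 7.83%.
Labor force participation rate = 3,096.65 / 4,656.39 = 66.50%.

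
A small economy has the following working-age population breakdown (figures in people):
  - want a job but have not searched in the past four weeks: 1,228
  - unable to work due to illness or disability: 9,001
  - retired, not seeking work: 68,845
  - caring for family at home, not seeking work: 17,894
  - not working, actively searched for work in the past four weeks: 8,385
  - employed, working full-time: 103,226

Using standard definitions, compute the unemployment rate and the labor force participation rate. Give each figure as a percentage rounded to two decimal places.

Employed = 103,226.
Unemployed = 8,385.
Labor force = 103,226 + 8,385 = 111,611.
Not in labor force = 1,228 + 9,001 + 68,845 + 17,894 = 96,968 (those not working and not actively searching are outside the labor force — including those who want a job but have given up searching).
Civilian working-age population = 111,611 + 96,968 = 208,579.
Unemployment rate = 8,385 / 111,611 = 7.51%.
Labor force participation rate = 111,611 / 208,579 = 53.51%.

Unemployment rate ≈ 7.51%; labor force participation rate ≈ 53.51%.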